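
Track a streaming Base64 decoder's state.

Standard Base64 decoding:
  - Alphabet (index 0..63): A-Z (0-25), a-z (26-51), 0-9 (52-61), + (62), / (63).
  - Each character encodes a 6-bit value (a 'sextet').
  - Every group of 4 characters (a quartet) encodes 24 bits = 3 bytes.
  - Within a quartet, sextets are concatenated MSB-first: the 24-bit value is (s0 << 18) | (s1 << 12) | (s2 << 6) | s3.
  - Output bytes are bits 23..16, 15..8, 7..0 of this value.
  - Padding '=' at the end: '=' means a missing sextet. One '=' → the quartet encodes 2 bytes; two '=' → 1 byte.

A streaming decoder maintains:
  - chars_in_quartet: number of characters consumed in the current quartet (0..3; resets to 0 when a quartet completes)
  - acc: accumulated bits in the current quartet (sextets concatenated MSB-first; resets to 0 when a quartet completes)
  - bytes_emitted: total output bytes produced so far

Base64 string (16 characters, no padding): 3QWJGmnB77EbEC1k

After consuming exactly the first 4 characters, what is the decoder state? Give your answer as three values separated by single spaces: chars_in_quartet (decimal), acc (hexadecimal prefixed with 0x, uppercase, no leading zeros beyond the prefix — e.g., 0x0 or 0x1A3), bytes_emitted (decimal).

Answer: 0 0x0 3

Derivation:
After char 0 ('3'=55): chars_in_quartet=1 acc=0x37 bytes_emitted=0
After char 1 ('Q'=16): chars_in_quartet=2 acc=0xDD0 bytes_emitted=0
After char 2 ('W'=22): chars_in_quartet=3 acc=0x37416 bytes_emitted=0
After char 3 ('J'=9): chars_in_quartet=4 acc=0xDD0589 -> emit DD 05 89, reset; bytes_emitted=3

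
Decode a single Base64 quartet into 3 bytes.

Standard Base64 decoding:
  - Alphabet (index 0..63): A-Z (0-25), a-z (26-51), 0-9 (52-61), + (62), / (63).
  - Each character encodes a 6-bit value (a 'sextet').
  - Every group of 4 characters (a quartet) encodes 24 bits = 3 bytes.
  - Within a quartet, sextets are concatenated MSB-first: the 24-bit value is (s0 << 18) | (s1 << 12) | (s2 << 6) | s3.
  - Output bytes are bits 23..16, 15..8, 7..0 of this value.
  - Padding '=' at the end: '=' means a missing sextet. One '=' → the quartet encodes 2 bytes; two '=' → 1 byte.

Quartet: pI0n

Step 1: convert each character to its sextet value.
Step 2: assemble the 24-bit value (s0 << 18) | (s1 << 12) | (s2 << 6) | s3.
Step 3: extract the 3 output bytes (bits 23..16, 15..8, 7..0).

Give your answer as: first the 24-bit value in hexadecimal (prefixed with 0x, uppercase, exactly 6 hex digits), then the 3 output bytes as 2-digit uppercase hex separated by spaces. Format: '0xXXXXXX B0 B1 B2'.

Answer: 0xA48D27 A4 8D 27

Derivation:
Sextets: p=41, I=8, 0=52, n=39
24-bit: (41<<18) | (8<<12) | (52<<6) | 39
      = 0xA40000 | 0x008000 | 0x000D00 | 0x000027
      = 0xA48D27
Bytes: (v>>16)&0xFF=A4, (v>>8)&0xFF=8D, v&0xFF=27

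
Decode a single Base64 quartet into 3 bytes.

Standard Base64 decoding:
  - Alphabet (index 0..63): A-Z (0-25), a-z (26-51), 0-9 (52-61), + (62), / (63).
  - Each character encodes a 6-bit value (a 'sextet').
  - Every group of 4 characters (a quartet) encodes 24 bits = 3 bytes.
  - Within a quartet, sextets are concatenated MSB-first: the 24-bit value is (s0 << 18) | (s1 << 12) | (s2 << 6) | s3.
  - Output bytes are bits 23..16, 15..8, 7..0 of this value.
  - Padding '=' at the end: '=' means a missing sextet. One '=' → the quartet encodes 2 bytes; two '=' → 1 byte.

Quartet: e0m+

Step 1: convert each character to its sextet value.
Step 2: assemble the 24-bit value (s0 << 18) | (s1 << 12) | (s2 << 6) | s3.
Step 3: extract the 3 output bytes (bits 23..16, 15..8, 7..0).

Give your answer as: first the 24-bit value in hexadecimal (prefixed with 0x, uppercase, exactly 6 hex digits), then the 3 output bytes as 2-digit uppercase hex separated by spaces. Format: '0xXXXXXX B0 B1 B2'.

Answer: 0x7B49BE 7B 49 BE

Derivation:
Sextets: e=30, 0=52, m=38, +=62
24-bit: (30<<18) | (52<<12) | (38<<6) | 62
      = 0x780000 | 0x034000 | 0x000980 | 0x00003E
      = 0x7B49BE
Bytes: (v>>16)&0xFF=7B, (v>>8)&0xFF=49, v&0xFF=BE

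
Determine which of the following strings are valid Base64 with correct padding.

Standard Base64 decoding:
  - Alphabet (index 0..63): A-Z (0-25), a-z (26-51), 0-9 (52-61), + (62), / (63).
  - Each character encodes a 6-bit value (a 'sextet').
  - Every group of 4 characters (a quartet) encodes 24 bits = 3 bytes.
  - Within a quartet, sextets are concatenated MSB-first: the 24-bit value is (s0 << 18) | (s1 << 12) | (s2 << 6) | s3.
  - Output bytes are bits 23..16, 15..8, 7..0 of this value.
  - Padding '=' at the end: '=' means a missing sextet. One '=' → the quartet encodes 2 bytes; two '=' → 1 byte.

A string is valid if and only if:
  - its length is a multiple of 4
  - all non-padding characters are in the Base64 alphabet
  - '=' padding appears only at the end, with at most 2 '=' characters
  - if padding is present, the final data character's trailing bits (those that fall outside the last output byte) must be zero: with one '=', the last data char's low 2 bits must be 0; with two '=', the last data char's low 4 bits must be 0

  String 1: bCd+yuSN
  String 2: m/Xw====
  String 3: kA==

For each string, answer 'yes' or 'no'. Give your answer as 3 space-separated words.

String 1: 'bCd+yuSN' → valid
String 2: 'm/Xw====' → invalid (4 pad chars (max 2))
String 3: 'kA==' → valid

Answer: yes no yes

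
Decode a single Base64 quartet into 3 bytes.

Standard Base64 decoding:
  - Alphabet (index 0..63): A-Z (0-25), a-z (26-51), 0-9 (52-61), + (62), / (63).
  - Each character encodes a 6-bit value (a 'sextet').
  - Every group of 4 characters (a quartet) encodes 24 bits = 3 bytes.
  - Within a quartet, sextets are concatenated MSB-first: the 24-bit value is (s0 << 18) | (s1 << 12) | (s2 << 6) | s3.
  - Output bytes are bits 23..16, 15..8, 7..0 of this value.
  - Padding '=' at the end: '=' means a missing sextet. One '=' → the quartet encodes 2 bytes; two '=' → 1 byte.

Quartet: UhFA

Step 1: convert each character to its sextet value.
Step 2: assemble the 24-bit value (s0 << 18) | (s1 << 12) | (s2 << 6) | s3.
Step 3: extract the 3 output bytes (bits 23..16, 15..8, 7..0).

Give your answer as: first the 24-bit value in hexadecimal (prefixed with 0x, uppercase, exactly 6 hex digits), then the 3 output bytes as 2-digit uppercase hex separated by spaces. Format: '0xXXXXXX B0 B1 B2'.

Answer: 0x521140 52 11 40

Derivation:
Sextets: U=20, h=33, F=5, A=0
24-bit: (20<<18) | (33<<12) | (5<<6) | 0
      = 0x500000 | 0x021000 | 0x000140 | 0x000000
      = 0x521140
Bytes: (v>>16)&0xFF=52, (v>>8)&0xFF=11, v&0xFF=40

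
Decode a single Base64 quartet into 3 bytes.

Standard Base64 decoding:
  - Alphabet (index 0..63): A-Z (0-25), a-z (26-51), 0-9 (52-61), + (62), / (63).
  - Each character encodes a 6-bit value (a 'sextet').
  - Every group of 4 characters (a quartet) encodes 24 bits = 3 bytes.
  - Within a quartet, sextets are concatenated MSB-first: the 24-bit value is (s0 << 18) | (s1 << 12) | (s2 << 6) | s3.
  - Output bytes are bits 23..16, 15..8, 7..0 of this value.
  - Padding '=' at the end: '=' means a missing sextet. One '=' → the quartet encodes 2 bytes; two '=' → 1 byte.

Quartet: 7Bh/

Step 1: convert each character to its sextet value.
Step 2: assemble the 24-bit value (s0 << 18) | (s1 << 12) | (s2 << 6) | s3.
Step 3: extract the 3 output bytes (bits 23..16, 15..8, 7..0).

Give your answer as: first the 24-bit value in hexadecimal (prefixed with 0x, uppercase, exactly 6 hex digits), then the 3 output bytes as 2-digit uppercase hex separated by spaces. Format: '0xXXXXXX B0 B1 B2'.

Sextets: 7=59, B=1, h=33, /=63
24-bit: (59<<18) | (1<<12) | (33<<6) | 63
      = 0xEC0000 | 0x001000 | 0x000840 | 0x00003F
      = 0xEC187F
Bytes: (v>>16)&0xFF=EC, (v>>8)&0xFF=18, v&0xFF=7F

Answer: 0xEC187F EC 18 7F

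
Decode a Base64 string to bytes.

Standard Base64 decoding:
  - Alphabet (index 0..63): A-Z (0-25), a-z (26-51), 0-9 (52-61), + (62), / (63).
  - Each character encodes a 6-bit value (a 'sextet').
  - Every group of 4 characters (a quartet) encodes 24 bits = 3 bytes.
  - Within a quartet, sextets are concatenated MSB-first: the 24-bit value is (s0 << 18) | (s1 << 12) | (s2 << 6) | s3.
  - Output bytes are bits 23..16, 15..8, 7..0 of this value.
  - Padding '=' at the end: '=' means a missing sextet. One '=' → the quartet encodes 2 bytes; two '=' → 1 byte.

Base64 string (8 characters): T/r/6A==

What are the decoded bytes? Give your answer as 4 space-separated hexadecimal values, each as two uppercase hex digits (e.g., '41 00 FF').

Answer: 4F FA FF E8

Derivation:
After char 0 ('T'=19): chars_in_quartet=1 acc=0x13 bytes_emitted=0
After char 1 ('/'=63): chars_in_quartet=2 acc=0x4FF bytes_emitted=0
After char 2 ('r'=43): chars_in_quartet=3 acc=0x13FEB bytes_emitted=0
After char 3 ('/'=63): chars_in_quartet=4 acc=0x4FFAFF -> emit 4F FA FF, reset; bytes_emitted=3
After char 4 ('6'=58): chars_in_quartet=1 acc=0x3A bytes_emitted=3
After char 5 ('A'=0): chars_in_quartet=2 acc=0xE80 bytes_emitted=3
Padding '==': partial quartet acc=0xE80 -> emit E8; bytes_emitted=4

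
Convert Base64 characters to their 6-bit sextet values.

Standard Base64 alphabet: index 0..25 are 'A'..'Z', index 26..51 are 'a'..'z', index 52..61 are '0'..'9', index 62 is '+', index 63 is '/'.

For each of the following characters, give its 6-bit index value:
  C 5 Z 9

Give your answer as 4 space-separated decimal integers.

'C': A..Z range, ord('C') − ord('A') = 2
'5': 0..9 range, 52 + ord('5') − ord('0') = 57
'Z': A..Z range, ord('Z') − ord('A') = 25
'9': 0..9 range, 52 + ord('9') − ord('0') = 61

Answer: 2 57 25 61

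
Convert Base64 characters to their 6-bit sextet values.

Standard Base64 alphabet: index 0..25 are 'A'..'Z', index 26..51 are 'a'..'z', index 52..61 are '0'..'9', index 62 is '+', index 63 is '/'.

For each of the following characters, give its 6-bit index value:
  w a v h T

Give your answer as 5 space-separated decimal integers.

'w': a..z range, 26 + ord('w') − ord('a') = 48
'a': a..z range, 26 + ord('a') − ord('a') = 26
'v': a..z range, 26 + ord('v') − ord('a') = 47
'h': a..z range, 26 + ord('h') − ord('a') = 33
'T': A..Z range, ord('T') − ord('A') = 19

Answer: 48 26 47 33 19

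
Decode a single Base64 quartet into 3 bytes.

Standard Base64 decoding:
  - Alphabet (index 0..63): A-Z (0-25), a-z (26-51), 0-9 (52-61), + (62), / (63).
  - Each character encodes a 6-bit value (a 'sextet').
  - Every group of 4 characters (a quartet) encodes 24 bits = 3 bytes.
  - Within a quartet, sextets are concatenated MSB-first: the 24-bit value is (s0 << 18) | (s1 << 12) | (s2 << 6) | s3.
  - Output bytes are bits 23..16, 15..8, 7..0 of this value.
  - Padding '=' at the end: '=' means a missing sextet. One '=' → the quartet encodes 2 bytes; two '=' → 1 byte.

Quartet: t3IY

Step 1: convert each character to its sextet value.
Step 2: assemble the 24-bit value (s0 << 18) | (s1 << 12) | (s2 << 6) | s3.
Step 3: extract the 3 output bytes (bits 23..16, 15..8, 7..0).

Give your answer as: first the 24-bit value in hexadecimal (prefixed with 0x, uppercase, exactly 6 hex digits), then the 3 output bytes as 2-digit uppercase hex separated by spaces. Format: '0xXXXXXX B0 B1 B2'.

Answer: 0xB77218 B7 72 18

Derivation:
Sextets: t=45, 3=55, I=8, Y=24
24-bit: (45<<18) | (55<<12) | (8<<6) | 24
      = 0xB40000 | 0x037000 | 0x000200 | 0x000018
      = 0xB77218
Bytes: (v>>16)&0xFF=B7, (v>>8)&0xFF=72, v&0xFF=18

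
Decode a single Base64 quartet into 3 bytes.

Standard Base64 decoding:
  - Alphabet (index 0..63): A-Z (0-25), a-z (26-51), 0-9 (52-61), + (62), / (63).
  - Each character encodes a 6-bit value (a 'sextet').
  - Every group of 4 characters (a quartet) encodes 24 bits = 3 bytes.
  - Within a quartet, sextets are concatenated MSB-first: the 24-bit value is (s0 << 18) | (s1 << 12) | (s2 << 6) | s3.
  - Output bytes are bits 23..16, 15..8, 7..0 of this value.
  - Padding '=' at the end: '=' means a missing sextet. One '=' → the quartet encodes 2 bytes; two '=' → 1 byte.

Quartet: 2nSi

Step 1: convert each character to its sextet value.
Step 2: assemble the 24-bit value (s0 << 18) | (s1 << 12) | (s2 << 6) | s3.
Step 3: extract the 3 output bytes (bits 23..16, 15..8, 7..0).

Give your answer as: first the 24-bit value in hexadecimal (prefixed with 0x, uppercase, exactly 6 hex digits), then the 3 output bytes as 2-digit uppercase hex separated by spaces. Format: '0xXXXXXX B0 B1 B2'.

Answer: 0xDA74A2 DA 74 A2

Derivation:
Sextets: 2=54, n=39, S=18, i=34
24-bit: (54<<18) | (39<<12) | (18<<6) | 34
      = 0xD80000 | 0x027000 | 0x000480 | 0x000022
      = 0xDA74A2
Bytes: (v>>16)&0xFF=DA, (v>>8)&0xFF=74, v&0xFF=A2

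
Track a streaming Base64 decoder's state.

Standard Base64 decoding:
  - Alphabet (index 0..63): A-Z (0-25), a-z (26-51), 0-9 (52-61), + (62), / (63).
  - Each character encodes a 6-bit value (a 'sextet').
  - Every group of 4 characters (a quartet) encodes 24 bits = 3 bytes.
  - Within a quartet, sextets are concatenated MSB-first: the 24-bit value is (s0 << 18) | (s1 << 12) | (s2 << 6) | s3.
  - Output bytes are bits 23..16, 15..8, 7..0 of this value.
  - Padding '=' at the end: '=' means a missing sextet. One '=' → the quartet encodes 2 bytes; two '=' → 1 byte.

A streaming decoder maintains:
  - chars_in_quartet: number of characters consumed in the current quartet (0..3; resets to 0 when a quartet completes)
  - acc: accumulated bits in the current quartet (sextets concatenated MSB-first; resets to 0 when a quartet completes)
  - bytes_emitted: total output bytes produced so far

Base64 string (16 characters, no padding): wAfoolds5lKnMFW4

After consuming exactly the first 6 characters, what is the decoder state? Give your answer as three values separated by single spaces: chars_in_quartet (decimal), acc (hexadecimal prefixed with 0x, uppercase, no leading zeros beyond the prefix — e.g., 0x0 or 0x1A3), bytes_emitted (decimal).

After char 0 ('w'=48): chars_in_quartet=1 acc=0x30 bytes_emitted=0
After char 1 ('A'=0): chars_in_quartet=2 acc=0xC00 bytes_emitted=0
After char 2 ('f'=31): chars_in_quartet=3 acc=0x3001F bytes_emitted=0
After char 3 ('o'=40): chars_in_quartet=4 acc=0xC007E8 -> emit C0 07 E8, reset; bytes_emitted=3
After char 4 ('o'=40): chars_in_quartet=1 acc=0x28 bytes_emitted=3
After char 5 ('l'=37): chars_in_quartet=2 acc=0xA25 bytes_emitted=3

Answer: 2 0xA25 3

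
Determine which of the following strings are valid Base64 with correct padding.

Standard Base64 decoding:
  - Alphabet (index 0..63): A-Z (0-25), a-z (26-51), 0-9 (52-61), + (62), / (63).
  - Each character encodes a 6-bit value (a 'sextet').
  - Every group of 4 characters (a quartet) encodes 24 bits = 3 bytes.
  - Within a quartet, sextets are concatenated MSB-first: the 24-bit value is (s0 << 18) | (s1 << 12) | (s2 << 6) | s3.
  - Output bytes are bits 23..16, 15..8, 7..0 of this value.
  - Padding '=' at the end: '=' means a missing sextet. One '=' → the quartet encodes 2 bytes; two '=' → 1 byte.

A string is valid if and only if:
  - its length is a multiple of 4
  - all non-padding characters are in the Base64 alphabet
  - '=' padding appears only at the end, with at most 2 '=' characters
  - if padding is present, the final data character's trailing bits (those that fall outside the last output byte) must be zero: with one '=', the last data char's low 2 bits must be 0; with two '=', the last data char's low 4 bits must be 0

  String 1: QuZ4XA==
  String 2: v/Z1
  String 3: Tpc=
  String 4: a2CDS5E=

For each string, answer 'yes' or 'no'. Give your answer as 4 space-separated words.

String 1: 'QuZ4XA==' → valid
String 2: 'v/Z1' → valid
String 3: 'Tpc=' → valid
String 4: 'a2CDS5E=' → valid

Answer: yes yes yes yes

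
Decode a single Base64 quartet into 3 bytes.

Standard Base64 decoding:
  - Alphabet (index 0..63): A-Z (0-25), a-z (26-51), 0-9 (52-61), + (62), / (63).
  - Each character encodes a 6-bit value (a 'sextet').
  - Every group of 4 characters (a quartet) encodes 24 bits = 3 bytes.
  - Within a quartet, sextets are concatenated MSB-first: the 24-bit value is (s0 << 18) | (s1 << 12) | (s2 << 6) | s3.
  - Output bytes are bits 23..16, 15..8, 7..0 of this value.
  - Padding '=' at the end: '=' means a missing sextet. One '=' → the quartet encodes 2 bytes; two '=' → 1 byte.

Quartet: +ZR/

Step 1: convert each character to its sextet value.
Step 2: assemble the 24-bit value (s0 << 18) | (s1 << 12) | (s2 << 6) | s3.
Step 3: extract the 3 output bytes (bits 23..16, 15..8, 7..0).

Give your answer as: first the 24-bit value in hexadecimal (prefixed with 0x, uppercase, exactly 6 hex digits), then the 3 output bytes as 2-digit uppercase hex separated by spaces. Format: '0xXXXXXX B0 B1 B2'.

Answer: 0xF9947F F9 94 7F

Derivation:
Sextets: +=62, Z=25, R=17, /=63
24-bit: (62<<18) | (25<<12) | (17<<6) | 63
      = 0xF80000 | 0x019000 | 0x000440 | 0x00003F
      = 0xF9947F
Bytes: (v>>16)&0xFF=F9, (v>>8)&0xFF=94, v&0xFF=7F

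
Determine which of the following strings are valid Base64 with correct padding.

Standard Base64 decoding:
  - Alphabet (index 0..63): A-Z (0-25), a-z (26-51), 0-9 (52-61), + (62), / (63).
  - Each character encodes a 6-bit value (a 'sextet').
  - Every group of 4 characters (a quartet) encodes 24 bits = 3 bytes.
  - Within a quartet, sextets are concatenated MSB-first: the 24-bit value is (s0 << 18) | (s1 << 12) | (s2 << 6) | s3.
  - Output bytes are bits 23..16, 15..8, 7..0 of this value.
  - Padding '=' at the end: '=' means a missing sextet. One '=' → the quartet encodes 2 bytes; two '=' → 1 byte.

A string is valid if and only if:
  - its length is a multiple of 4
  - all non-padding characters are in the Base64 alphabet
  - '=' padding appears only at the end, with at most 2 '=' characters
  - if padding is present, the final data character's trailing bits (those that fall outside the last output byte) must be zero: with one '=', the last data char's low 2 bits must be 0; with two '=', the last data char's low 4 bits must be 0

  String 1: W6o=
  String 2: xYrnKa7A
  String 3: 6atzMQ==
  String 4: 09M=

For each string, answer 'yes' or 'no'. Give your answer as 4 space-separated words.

Answer: yes yes yes yes

Derivation:
String 1: 'W6o=' → valid
String 2: 'xYrnKa7A' → valid
String 3: '6atzMQ==' → valid
String 4: '09M=' → valid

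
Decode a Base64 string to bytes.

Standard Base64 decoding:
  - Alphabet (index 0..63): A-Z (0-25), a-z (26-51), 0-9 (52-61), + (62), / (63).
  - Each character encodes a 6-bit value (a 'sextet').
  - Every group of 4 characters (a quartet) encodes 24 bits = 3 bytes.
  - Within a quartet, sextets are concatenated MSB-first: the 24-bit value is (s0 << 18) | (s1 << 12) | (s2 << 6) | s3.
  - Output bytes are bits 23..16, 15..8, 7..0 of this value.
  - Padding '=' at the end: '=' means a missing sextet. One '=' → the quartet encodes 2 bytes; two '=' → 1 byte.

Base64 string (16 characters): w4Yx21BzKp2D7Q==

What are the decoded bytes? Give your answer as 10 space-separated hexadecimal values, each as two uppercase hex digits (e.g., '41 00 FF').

Answer: C3 86 31 DB 50 73 2A 9D 83 ED

Derivation:
After char 0 ('w'=48): chars_in_quartet=1 acc=0x30 bytes_emitted=0
After char 1 ('4'=56): chars_in_quartet=2 acc=0xC38 bytes_emitted=0
After char 2 ('Y'=24): chars_in_quartet=3 acc=0x30E18 bytes_emitted=0
After char 3 ('x'=49): chars_in_quartet=4 acc=0xC38631 -> emit C3 86 31, reset; bytes_emitted=3
After char 4 ('2'=54): chars_in_quartet=1 acc=0x36 bytes_emitted=3
After char 5 ('1'=53): chars_in_quartet=2 acc=0xDB5 bytes_emitted=3
After char 6 ('B'=1): chars_in_quartet=3 acc=0x36D41 bytes_emitted=3
After char 7 ('z'=51): chars_in_quartet=4 acc=0xDB5073 -> emit DB 50 73, reset; bytes_emitted=6
After char 8 ('K'=10): chars_in_quartet=1 acc=0xA bytes_emitted=6
After char 9 ('p'=41): chars_in_quartet=2 acc=0x2A9 bytes_emitted=6
After char 10 ('2'=54): chars_in_quartet=3 acc=0xAA76 bytes_emitted=6
After char 11 ('D'=3): chars_in_quartet=4 acc=0x2A9D83 -> emit 2A 9D 83, reset; bytes_emitted=9
After char 12 ('7'=59): chars_in_quartet=1 acc=0x3B bytes_emitted=9
After char 13 ('Q'=16): chars_in_quartet=2 acc=0xED0 bytes_emitted=9
Padding '==': partial quartet acc=0xED0 -> emit ED; bytes_emitted=10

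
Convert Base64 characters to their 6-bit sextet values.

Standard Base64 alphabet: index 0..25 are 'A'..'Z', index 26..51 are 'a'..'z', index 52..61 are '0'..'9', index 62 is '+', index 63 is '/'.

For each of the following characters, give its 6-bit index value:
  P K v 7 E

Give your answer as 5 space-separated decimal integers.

'P': A..Z range, ord('P') − ord('A') = 15
'K': A..Z range, ord('K') − ord('A') = 10
'v': a..z range, 26 + ord('v') − ord('a') = 47
'7': 0..9 range, 52 + ord('7') − ord('0') = 59
'E': A..Z range, ord('E') − ord('A') = 4

Answer: 15 10 47 59 4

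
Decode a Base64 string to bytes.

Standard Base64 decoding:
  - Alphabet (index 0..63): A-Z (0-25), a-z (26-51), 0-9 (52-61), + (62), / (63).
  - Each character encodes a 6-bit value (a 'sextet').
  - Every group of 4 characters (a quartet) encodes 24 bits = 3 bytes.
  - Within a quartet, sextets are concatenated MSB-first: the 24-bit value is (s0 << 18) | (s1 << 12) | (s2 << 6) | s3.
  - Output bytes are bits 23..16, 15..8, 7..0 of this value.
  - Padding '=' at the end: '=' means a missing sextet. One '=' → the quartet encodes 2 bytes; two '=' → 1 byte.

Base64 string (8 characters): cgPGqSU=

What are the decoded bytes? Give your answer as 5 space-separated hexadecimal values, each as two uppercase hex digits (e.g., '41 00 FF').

After char 0 ('c'=28): chars_in_quartet=1 acc=0x1C bytes_emitted=0
After char 1 ('g'=32): chars_in_quartet=2 acc=0x720 bytes_emitted=0
After char 2 ('P'=15): chars_in_quartet=3 acc=0x1C80F bytes_emitted=0
After char 3 ('G'=6): chars_in_quartet=4 acc=0x7203C6 -> emit 72 03 C6, reset; bytes_emitted=3
After char 4 ('q'=42): chars_in_quartet=1 acc=0x2A bytes_emitted=3
After char 5 ('S'=18): chars_in_quartet=2 acc=0xA92 bytes_emitted=3
After char 6 ('U'=20): chars_in_quartet=3 acc=0x2A494 bytes_emitted=3
Padding '=': partial quartet acc=0x2A494 -> emit A9 25; bytes_emitted=5

Answer: 72 03 C6 A9 25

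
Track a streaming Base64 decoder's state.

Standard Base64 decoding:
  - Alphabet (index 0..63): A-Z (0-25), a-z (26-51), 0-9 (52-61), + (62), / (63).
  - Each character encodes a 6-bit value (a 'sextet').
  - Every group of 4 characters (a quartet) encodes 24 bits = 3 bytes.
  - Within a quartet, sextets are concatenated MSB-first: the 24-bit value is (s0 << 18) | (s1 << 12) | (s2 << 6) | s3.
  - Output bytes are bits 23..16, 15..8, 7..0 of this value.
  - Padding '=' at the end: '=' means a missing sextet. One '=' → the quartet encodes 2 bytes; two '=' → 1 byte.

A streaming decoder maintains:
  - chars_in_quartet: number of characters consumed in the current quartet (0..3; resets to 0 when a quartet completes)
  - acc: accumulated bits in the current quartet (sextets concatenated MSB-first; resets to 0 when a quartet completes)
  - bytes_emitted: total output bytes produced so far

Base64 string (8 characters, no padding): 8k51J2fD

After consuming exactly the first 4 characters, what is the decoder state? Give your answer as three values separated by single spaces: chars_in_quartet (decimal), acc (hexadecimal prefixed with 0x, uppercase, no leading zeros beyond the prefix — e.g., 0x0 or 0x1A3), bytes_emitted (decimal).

After char 0 ('8'=60): chars_in_quartet=1 acc=0x3C bytes_emitted=0
After char 1 ('k'=36): chars_in_quartet=2 acc=0xF24 bytes_emitted=0
After char 2 ('5'=57): chars_in_quartet=3 acc=0x3C939 bytes_emitted=0
After char 3 ('1'=53): chars_in_quartet=4 acc=0xF24E75 -> emit F2 4E 75, reset; bytes_emitted=3

Answer: 0 0x0 3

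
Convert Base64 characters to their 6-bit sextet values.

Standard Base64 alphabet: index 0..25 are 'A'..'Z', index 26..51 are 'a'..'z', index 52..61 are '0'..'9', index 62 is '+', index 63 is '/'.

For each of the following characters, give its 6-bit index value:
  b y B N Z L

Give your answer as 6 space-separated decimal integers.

Answer: 27 50 1 13 25 11

Derivation:
'b': a..z range, 26 + ord('b') − ord('a') = 27
'y': a..z range, 26 + ord('y') − ord('a') = 50
'B': A..Z range, ord('B') − ord('A') = 1
'N': A..Z range, ord('N') − ord('A') = 13
'Z': A..Z range, ord('Z') − ord('A') = 25
'L': A..Z range, ord('L') − ord('A') = 11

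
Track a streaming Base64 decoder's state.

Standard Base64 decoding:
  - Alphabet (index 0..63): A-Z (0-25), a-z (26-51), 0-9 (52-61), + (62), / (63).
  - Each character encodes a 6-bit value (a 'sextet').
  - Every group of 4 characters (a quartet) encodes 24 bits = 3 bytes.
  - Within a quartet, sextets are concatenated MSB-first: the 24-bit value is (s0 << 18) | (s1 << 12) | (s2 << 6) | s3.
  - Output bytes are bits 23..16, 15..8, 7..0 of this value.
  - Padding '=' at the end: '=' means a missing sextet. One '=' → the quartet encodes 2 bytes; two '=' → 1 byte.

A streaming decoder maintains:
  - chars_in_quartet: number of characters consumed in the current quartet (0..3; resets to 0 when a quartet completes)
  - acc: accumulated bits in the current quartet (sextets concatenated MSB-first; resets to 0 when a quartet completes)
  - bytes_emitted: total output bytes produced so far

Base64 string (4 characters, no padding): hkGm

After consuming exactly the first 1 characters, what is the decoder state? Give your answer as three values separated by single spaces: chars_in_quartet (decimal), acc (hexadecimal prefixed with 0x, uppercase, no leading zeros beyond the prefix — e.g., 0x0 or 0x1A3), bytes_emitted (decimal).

After char 0 ('h'=33): chars_in_quartet=1 acc=0x21 bytes_emitted=0

Answer: 1 0x21 0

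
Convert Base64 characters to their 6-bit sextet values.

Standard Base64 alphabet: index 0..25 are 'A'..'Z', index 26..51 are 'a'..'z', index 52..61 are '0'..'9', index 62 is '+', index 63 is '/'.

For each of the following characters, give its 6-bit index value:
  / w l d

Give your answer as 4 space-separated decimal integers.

Answer: 63 48 37 29

Derivation:
'/': index 63
'w': a..z range, 26 + ord('w') − ord('a') = 48
'l': a..z range, 26 + ord('l') − ord('a') = 37
'd': a..z range, 26 + ord('d') − ord('a') = 29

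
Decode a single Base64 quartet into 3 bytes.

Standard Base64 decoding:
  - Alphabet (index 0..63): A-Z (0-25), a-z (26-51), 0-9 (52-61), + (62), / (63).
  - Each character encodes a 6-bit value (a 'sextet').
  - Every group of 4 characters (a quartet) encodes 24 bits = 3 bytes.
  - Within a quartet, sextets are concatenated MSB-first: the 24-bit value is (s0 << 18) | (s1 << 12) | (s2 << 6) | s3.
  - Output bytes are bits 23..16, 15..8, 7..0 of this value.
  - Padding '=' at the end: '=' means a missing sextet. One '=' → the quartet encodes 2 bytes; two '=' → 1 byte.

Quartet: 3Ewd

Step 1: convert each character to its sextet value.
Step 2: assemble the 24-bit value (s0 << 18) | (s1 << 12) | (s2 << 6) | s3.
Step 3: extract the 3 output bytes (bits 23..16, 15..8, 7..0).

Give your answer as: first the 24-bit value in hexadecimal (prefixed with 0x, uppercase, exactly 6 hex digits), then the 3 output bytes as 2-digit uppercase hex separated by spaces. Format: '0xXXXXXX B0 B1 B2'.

Answer: 0xDC4C1D DC 4C 1D

Derivation:
Sextets: 3=55, E=4, w=48, d=29
24-bit: (55<<18) | (4<<12) | (48<<6) | 29
      = 0xDC0000 | 0x004000 | 0x000C00 | 0x00001D
      = 0xDC4C1D
Bytes: (v>>16)&0xFF=DC, (v>>8)&0xFF=4C, v&0xFF=1D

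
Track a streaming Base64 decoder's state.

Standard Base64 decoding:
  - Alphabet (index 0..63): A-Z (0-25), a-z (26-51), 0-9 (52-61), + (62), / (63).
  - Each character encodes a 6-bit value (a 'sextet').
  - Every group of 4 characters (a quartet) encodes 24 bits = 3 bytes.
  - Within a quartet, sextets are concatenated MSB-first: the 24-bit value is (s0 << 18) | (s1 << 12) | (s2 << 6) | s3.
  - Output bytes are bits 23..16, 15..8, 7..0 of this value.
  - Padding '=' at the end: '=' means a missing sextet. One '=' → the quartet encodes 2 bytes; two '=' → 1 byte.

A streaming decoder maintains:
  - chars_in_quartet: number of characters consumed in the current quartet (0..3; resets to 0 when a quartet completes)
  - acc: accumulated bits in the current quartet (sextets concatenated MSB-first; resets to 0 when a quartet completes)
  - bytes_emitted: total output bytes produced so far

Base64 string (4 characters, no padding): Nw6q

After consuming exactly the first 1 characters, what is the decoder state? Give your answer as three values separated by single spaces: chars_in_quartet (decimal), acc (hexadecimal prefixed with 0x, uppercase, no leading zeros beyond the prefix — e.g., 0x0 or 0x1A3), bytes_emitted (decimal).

After char 0 ('N'=13): chars_in_quartet=1 acc=0xD bytes_emitted=0

Answer: 1 0xD 0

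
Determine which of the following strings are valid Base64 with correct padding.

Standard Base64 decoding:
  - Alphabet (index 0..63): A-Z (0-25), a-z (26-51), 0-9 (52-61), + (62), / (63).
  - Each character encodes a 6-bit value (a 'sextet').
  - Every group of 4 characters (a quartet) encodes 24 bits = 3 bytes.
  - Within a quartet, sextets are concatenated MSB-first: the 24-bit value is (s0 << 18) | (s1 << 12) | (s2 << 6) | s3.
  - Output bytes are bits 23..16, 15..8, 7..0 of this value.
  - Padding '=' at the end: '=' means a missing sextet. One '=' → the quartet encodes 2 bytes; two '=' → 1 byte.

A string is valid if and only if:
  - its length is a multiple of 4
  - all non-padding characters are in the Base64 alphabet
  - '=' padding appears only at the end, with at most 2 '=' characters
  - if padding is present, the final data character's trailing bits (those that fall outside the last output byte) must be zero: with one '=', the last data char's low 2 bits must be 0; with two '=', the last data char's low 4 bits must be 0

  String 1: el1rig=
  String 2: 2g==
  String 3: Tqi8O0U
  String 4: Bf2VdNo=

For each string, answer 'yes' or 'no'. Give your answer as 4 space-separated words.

Answer: no yes no yes

Derivation:
String 1: 'el1rig=' → invalid (len=7 not mult of 4)
String 2: '2g==' → valid
String 3: 'Tqi8O0U' → invalid (len=7 not mult of 4)
String 4: 'Bf2VdNo=' → valid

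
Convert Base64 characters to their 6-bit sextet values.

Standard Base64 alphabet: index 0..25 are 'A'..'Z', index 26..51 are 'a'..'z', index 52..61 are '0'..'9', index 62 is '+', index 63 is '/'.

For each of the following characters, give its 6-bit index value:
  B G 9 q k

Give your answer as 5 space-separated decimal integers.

'B': A..Z range, ord('B') − ord('A') = 1
'G': A..Z range, ord('G') − ord('A') = 6
'9': 0..9 range, 52 + ord('9') − ord('0') = 61
'q': a..z range, 26 + ord('q') − ord('a') = 42
'k': a..z range, 26 + ord('k') − ord('a') = 36

Answer: 1 6 61 42 36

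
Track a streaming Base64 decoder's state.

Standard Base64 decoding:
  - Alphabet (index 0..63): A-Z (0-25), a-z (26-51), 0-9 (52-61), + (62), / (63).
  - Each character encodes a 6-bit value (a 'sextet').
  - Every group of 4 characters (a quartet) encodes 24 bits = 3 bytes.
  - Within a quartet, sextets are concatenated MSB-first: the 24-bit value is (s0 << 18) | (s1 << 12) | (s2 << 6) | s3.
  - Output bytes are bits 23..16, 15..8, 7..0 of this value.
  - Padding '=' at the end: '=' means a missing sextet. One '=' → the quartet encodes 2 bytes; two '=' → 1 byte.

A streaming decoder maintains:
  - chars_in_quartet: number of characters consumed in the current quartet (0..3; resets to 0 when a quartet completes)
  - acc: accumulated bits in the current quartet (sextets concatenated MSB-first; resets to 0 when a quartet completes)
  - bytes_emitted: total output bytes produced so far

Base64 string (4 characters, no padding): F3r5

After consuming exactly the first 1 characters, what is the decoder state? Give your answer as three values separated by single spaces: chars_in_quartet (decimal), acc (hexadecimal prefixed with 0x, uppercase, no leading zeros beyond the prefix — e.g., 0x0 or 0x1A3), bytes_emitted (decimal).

After char 0 ('F'=5): chars_in_quartet=1 acc=0x5 bytes_emitted=0

Answer: 1 0x5 0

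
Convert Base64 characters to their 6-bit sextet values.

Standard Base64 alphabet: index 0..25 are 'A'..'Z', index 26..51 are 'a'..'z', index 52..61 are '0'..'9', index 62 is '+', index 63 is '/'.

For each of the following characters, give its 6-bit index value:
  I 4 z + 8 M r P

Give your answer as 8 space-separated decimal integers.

Answer: 8 56 51 62 60 12 43 15

Derivation:
'I': A..Z range, ord('I') − ord('A') = 8
'4': 0..9 range, 52 + ord('4') − ord('0') = 56
'z': a..z range, 26 + ord('z') − ord('a') = 51
'+': index 62
'8': 0..9 range, 52 + ord('8') − ord('0') = 60
'M': A..Z range, ord('M') − ord('A') = 12
'r': a..z range, 26 + ord('r') − ord('a') = 43
'P': A..Z range, ord('P') − ord('A') = 15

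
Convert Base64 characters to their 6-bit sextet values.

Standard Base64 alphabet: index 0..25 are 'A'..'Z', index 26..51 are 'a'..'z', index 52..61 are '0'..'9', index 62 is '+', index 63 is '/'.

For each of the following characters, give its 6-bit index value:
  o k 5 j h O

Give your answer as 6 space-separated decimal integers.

'o': a..z range, 26 + ord('o') − ord('a') = 40
'k': a..z range, 26 + ord('k') − ord('a') = 36
'5': 0..9 range, 52 + ord('5') − ord('0') = 57
'j': a..z range, 26 + ord('j') − ord('a') = 35
'h': a..z range, 26 + ord('h') − ord('a') = 33
'O': A..Z range, ord('O') − ord('A') = 14

Answer: 40 36 57 35 33 14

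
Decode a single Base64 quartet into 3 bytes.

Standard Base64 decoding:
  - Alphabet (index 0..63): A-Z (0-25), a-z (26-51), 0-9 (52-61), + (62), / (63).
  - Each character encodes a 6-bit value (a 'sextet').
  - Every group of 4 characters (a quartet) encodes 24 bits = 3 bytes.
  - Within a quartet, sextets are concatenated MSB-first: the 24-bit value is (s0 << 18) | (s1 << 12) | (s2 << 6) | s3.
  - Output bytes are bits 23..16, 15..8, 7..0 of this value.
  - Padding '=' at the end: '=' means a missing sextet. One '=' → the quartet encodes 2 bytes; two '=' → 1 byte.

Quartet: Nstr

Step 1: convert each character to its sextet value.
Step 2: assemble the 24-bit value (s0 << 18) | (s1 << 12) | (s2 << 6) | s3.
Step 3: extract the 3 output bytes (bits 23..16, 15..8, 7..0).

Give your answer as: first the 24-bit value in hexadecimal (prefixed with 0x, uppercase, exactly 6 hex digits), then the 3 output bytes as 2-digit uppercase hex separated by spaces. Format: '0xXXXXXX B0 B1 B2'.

Answer: 0x36CB6B 36 CB 6B

Derivation:
Sextets: N=13, s=44, t=45, r=43
24-bit: (13<<18) | (44<<12) | (45<<6) | 43
      = 0x340000 | 0x02C000 | 0x000B40 | 0x00002B
      = 0x36CB6B
Bytes: (v>>16)&0xFF=36, (v>>8)&0xFF=CB, v&0xFF=6B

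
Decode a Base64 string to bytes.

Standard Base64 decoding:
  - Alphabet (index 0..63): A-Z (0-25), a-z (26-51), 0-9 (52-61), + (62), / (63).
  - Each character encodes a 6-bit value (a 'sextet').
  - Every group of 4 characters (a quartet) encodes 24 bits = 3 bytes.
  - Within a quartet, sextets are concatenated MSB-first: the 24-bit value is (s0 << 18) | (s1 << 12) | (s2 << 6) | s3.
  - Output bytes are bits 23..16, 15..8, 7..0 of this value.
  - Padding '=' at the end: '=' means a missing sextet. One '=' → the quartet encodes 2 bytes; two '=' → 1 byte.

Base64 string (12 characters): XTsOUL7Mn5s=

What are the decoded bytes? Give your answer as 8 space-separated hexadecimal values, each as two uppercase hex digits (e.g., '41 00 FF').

Answer: 5D 3B 0E 50 BE CC 9F 9B

Derivation:
After char 0 ('X'=23): chars_in_quartet=1 acc=0x17 bytes_emitted=0
After char 1 ('T'=19): chars_in_quartet=2 acc=0x5D3 bytes_emitted=0
After char 2 ('s'=44): chars_in_quartet=3 acc=0x174EC bytes_emitted=0
After char 3 ('O'=14): chars_in_quartet=4 acc=0x5D3B0E -> emit 5D 3B 0E, reset; bytes_emitted=3
After char 4 ('U'=20): chars_in_quartet=1 acc=0x14 bytes_emitted=3
After char 5 ('L'=11): chars_in_quartet=2 acc=0x50B bytes_emitted=3
After char 6 ('7'=59): chars_in_quartet=3 acc=0x142FB bytes_emitted=3
After char 7 ('M'=12): chars_in_quartet=4 acc=0x50BECC -> emit 50 BE CC, reset; bytes_emitted=6
After char 8 ('n'=39): chars_in_quartet=1 acc=0x27 bytes_emitted=6
After char 9 ('5'=57): chars_in_quartet=2 acc=0x9F9 bytes_emitted=6
After char 10 ('s'=44): chars_in_quartet=3 acc=0x27E6C bytes_emitted=6
Padding '=': partial quartet acc=0x27E6C -> emit 9F 9B; bytes_emitted=8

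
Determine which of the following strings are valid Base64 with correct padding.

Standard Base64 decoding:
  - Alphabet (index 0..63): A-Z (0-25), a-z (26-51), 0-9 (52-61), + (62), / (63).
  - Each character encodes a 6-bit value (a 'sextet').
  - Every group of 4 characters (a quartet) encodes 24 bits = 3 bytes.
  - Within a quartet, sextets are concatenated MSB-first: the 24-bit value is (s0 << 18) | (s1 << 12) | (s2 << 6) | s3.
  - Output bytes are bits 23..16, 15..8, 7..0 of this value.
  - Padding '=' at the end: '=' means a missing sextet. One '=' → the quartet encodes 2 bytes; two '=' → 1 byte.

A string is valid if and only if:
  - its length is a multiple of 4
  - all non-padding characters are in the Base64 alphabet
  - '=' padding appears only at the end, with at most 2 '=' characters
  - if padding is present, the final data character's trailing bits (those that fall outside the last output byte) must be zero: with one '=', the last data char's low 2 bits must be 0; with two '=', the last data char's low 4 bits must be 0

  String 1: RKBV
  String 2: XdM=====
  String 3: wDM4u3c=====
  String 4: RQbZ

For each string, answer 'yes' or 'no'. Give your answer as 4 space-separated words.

String 1: 'RKBV' → valid
String 2: 'XdM=====' → invalid (5 pad chars (max 2))
String 3: 'wDM4u3c=====' → invalid (5 pad chars (max 2))
String 4: 'RQbZ' → valid

Answer: yes no no yes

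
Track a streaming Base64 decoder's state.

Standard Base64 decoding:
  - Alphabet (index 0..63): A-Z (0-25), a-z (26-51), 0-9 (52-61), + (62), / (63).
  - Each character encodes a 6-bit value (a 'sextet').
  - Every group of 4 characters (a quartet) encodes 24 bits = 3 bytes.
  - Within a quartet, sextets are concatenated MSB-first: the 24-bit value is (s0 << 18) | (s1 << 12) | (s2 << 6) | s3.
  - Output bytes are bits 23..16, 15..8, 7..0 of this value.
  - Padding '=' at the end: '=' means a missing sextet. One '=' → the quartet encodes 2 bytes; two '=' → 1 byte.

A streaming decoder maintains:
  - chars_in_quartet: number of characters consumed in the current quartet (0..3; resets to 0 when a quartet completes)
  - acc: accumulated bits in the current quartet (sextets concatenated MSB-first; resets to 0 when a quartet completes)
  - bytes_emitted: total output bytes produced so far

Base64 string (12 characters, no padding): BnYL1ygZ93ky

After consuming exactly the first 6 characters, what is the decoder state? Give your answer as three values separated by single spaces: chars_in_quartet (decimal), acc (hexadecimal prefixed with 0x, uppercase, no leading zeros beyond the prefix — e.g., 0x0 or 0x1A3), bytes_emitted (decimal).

After char 0 ('B'=1): chars_in_quartet=1 acc=0x1 bytes_emitted=0
After char 1 ('n'=39): chars_in_quartet=2 acc=0x67 bytes_emitted=0
After char 2 ('Y'=24): chars_in_quartet=3 acc=0x19D8 bytes_emitted=0
After char 3 ('L'=11): chars_in_quartet=4 acc=0x6760B -> emit 06 76 0B, reset; bytes_emitted=3
After char 4 ('1'=53): chars_in_quartet=1 acc=0x35 bytes_emitted=3
After char 5 ('y'=50): chars_in_quartet=2 acc=0xD72 bytes_emitted=3

Answer: 2 0xD72 3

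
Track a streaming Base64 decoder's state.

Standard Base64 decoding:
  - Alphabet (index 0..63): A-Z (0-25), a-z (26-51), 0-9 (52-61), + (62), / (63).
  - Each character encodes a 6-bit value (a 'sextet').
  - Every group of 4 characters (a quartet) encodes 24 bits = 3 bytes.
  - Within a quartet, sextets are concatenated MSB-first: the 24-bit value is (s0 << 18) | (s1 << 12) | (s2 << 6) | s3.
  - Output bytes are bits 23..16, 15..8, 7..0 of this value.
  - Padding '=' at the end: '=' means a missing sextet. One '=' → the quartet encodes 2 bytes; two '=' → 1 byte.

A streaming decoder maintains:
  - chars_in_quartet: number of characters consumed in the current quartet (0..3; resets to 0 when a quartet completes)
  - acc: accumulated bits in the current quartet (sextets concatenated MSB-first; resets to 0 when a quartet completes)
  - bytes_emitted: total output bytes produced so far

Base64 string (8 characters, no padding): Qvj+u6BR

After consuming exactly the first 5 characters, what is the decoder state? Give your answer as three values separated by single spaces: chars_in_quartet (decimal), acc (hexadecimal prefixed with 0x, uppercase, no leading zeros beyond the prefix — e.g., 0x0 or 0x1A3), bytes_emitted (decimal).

Answer: 1 0x2E 3

Derivation:
After char 0 ('Q'=16): chars_in_quartet=1 acc=0x10 bytes_emitted=0
After char 1 ('v'=47): chars_in_quartet=2 acc=0x42F bytes_emitted=0
After char 2 ('j'=35): chars_in_quartet=3 acc=0x10BE3 bytes_emitted=0
After char 3 ('+'=62): chars_in_quartet=4 acc=0x42F8FE -> emit 42 F8 FE, reset; bytes_emitted=3
After char 4 ('u'=46): chars_in_quartet=1 acc=0x2E bytes_emitted=3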